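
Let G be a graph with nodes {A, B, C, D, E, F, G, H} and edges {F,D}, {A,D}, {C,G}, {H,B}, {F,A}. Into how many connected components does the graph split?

4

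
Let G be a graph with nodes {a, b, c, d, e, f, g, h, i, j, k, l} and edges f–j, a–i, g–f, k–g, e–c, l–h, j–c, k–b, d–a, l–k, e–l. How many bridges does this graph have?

The edges on the cycle e-l-k-g-f-j-c-e are not bridges since each lies on that cycle.
But removing b–k disconnects b from k; removing a–i disconnects a from i; removing l–h disconnects l from h; removing d–a disconnects d from a — these are bridges.
That makes 4 bridges.

4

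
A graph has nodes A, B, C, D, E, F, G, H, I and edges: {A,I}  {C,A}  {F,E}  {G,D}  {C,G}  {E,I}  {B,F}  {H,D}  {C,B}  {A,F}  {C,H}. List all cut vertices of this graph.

C

Removing C increases the component count from 1 to 2, so C is a cut vertex.
By contrast removing F leaves 1 component; it is not a cut vertex. No other vertex is a cut vertex either.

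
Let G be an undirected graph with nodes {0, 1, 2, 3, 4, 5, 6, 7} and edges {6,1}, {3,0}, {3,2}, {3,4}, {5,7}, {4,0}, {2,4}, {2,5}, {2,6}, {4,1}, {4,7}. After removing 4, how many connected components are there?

With 4 gone, the remaining components are: {0, 1, 2, 3, 5, 6, 7}.
That is 1 component.

1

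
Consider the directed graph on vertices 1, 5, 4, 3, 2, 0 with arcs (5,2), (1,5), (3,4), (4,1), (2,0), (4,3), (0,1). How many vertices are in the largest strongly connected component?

4

{0, 1, 2, 5} are all mutually reachable — one SCC of size 4.
{3, 4} are all mutually reachable — one SCC of size 2.
The largest has 4 vertices.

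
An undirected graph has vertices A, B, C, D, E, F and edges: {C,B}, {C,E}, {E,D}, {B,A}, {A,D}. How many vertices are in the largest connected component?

F is isolated — a component by itself.
Starting from A we can reach A, B, C, D, E. That is one component of size 5.
The largest has 5 vertices.

5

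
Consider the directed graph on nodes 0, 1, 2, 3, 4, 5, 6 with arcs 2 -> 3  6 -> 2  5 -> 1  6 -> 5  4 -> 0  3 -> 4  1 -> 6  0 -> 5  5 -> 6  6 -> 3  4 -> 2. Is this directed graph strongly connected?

Yes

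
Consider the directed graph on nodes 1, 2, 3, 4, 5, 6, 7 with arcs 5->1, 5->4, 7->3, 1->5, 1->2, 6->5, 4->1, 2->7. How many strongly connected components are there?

5

{1, 4, 5} are all mutually reachable — one SCC of size 3.
{2} is an SCC by itself.
{3} is an SCC by itself.
{6} is an SCC by itself.
{7} is an SCC by itself.
That gives 5 strongly connected components.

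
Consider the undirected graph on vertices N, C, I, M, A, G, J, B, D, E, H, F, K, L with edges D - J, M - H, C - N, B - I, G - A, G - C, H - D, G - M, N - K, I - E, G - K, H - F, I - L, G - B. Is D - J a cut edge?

Yes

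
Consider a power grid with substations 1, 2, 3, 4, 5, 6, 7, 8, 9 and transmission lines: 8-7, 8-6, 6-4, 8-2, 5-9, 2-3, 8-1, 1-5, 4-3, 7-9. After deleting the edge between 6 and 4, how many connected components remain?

6 and 4 are still connected via 6-8-2-3-4, so the component count stays at 1.

1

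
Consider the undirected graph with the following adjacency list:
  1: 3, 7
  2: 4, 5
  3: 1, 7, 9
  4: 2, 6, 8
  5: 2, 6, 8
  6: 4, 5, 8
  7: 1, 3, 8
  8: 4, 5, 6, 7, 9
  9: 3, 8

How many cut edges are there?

0

The edges on the cycle 7-1-3-7 are not bridges since each lies on that cycle.
Every edge lies on some cycle, so there are no bridges.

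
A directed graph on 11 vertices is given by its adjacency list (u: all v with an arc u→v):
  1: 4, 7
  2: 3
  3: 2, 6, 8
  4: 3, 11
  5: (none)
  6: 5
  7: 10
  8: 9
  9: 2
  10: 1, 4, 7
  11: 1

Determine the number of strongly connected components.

4

{1, 4, 7, 10, 11} are all mutually reachable — one SCC of size 5.
{2, 3, 8, 9} are all mutually reachable — one SCC of size 4.
{6} is an SCC by itself.
{5} is an SCC by itself.
That gives 4 strongly connected components.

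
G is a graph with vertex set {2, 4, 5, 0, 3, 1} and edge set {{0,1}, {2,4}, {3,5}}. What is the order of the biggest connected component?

2

Starting from 2 we can reach 2, 4. That is one component of size 2.
Starting from 0 we can reach 0, 1. That is one component of size 2.
Starting from 3 we can reach 3, 5. That is one component of size 2.
The largest has 2 vertices.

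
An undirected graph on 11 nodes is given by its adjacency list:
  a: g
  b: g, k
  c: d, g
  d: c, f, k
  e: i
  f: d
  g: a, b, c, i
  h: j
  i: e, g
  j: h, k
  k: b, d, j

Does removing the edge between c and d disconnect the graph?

No

After removing c-d, the path c-g-b-k-d still connects them, so the edge is not a bridge.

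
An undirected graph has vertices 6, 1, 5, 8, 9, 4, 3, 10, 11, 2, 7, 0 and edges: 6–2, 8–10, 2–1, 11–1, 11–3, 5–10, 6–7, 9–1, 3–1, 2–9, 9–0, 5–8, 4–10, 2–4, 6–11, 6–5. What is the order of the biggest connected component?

12

Starting from 0 we can reach 0, 1, 2, 3, 4, 5, 6, 7, 8, 9, 10, 11. That is one component of size 12.
The largest has 12 vertices.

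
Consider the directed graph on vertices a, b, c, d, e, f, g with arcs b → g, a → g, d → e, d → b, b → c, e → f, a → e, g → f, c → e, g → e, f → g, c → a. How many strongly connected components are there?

5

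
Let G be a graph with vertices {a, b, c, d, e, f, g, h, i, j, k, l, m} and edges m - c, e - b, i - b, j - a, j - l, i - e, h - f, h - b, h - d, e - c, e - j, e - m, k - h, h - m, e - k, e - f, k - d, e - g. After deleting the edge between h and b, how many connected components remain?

1

h and b are still connected via h-k-e-b, so the component count stays at 1.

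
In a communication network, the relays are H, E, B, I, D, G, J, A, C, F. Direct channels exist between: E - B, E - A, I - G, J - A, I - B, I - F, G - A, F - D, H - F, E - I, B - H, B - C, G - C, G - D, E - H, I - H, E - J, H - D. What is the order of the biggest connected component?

10

Starting from A we can reach A, B, C, D, E, F, G, H, I, J. That is one component of size 10.
The largest has 10 vertices.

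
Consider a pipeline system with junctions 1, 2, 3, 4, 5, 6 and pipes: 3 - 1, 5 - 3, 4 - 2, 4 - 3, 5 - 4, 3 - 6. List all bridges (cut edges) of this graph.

1-3, 2-4, 3-6

The edges on the cycle 5-4-3-5 are not bridges since each lies on that cycle.
But removing 3 - 1 disconnects 3 from 1; removing 4 - 2 disconnects 4 from 2; removing 3 - 6 disconnects 3 from 6 — these are bridges.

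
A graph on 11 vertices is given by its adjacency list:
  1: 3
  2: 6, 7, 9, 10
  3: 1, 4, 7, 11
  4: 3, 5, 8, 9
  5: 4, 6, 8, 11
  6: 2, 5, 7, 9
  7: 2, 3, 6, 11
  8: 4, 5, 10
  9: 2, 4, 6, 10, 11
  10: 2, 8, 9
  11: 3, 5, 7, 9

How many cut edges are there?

1

The edges on the cycle 4-3-11-7-6-2-9-4 are not bridges since each lies on that cycle.
But removing 3-1 disconnects 3 from 1 — this is a bridge.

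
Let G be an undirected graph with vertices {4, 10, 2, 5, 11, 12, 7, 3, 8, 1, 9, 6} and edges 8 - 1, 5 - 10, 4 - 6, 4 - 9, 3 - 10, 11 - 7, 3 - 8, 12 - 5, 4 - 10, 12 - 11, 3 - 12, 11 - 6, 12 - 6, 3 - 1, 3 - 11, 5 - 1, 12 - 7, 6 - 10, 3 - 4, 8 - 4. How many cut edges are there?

1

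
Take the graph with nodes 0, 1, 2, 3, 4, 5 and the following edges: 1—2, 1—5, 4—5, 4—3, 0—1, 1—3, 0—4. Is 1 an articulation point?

Yes

Deleting 1 raises the number of components from 1 to 2, so 1 is a cut vertex.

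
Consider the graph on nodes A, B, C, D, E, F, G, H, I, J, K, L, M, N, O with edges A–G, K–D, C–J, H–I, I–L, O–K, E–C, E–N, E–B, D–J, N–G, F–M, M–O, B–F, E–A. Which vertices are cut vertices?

Removing E increases the component count from 2 to 3, so E is a cut vertex.
Removing I increases the component count from 2 to 3, so I is a cut vertex.
By contrast removing M leaves 2 components; it is not a cut vertex. No other vertex is a cut vertex either.

E, I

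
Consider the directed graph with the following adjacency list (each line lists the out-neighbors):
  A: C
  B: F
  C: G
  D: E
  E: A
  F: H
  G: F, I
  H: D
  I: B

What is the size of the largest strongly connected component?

{A, B, C, D, E, F, G, H, I} are all mutually reachable — one SCC of size 9.
The largest has 9 vertices.

9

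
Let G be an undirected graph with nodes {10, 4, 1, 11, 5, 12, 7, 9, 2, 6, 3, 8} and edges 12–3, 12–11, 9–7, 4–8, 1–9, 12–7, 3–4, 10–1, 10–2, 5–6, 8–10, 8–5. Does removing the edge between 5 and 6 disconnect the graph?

Removing 5–6 leaves no path between 5 and 6: the component count goes from 1 to 2. So it is a bridge.

Yes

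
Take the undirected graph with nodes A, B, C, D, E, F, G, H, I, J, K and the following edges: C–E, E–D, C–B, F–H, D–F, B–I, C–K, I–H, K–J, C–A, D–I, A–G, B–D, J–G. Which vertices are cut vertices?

C

Removing C increases the component count from 1 to 2, so C is a cut vertex.
By contrast removing H leaves 1 component; it is not a cut vertex. No other vertex is a cut vertex either.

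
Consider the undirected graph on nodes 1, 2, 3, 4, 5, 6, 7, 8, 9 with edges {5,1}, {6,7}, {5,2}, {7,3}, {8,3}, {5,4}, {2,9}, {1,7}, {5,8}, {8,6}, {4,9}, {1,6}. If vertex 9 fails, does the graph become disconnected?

No

Deleting 9 leaves 1 component (was 1) (its neighbors 2, 4 remain connected to each other), so 9 is not a cut vertex.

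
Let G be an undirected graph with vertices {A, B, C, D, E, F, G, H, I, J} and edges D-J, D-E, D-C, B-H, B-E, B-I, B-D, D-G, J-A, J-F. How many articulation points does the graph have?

3

Removing B increases the component count from 1 to 3, so B is a cut vertex.
Removing D increases the component count from 1 to 4, so D is a cut vertex.
Removing J increases the component count from 1 to 3, so J is a cut vertex.
By contrast removing C leaves 1 component; it is not a cut vertex. No other vertex is a cut vertex either.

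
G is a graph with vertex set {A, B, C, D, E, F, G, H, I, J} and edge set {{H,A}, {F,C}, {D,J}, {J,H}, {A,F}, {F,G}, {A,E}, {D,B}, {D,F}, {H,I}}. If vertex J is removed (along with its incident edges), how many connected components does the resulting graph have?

With J gone, the remaining components are: {A, B, C, D, E, F, G, H, I}.
That is 1 component.

1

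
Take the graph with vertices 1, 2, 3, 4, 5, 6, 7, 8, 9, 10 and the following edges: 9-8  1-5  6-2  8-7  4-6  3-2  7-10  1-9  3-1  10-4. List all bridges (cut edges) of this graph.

1-5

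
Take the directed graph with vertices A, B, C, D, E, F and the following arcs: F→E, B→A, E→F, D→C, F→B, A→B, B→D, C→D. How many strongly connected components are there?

3

{A, B} are all mutually reachable — one SCC of size 2.
{E, F} are all mutually reachable — one SCC of size 2.
{C, D} are all mutually reachable — one SCC of size 2.
That gives 3 strongly connected components.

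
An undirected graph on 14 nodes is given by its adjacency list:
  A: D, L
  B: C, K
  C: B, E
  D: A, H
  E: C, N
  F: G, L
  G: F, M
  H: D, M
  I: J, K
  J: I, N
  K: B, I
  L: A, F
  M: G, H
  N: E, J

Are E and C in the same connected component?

Yes

From E we can reach B, C, E, I, J, K, N, which includes C.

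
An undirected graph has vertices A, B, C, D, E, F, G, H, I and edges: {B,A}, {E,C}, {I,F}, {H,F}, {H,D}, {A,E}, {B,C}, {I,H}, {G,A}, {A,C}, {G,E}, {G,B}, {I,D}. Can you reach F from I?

Yes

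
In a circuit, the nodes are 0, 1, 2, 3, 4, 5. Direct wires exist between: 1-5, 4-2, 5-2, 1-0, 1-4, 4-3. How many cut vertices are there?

2

Removing 1 increases the component count from 1 to 2, so 1 is a cut vertex.
Removing 4 increases the component count from 1 to 2, so 4 is a cut vertex.
By contrast removing 2 leaves 1 component; it is not a cut vertex. No other vertex is a cut vertex either.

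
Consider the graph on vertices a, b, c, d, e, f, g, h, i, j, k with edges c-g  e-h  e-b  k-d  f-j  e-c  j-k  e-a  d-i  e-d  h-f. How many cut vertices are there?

Removing c increases the component count from 1 to 2, so c is a cut vertex.
Removing d increases the component count from 1 to 2, so d is a cut vertex.
Removing e increases the component count from 1 to 4, so e is a cut vertex.
By contrast removing a leaves 1 component; it is not a cut vertex. No other vertex is a cut vertex either.

3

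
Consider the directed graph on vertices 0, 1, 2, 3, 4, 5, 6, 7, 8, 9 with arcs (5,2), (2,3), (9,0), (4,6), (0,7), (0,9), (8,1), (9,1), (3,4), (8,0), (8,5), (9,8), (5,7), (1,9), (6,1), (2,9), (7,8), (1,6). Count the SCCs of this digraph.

1

{0, 1, 2, 3, 4, 5, 6, 7, 8, 9} are all mutually reachable — one SCC of size 10.
That gives 1 strongly connected component.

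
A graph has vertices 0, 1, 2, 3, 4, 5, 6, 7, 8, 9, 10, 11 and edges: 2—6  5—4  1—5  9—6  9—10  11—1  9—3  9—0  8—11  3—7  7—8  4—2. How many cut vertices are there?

1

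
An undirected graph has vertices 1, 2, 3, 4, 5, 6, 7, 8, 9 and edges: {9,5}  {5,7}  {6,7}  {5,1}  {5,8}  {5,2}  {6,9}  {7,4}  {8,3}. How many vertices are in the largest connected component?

Starting from 1 we can reach 1, 2, 3, 4, 5, 6, 7, 8, 9. That is one component of size 9.
The largest has 9 vertices.

9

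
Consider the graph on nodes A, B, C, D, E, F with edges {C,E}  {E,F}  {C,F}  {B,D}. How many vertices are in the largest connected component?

3

A is isolated — a component by itself.
Starting from B we can reach B, D. That is one component of size 2.
Starting from C we can reach C, E, F. That is one component of size 3.
The largest has 3 vertices.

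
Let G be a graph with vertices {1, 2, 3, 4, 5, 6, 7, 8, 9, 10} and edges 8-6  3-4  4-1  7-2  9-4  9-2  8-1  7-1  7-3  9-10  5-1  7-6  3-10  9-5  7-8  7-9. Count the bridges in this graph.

The edges on the cycle 7-9-5-1-4-3-7 are not bridges since each lies on that cycle.
Every edge lies on some cycle, so there are no bridges.

0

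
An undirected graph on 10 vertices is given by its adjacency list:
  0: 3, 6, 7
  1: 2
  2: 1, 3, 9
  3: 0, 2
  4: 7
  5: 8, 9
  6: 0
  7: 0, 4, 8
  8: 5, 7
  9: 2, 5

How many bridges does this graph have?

The edges on the cycle 3-2-9-5-8-7-0-3 are not bridges since each lies on that cycle.
But removing 6-0 disconnects 6 from 0; removing 2-1 disconnects 2 from 1; removing 7-4 disconnects 7 from 4 — these are bridges.
That makes 3 bridges.

3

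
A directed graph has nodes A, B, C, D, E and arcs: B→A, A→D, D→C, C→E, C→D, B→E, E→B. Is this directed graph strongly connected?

Yes

From C we can reach every vertex (A, B, C, D, E), and every vertex can reach C (A, B, C, D, E). So the whole graph is one strongly connected component.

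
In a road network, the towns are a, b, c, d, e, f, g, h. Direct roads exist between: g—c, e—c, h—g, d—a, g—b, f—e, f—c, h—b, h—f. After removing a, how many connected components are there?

With a gone, the remaining components are: {d}; {b, c, e, f, g, h}.
That is 2 components.

2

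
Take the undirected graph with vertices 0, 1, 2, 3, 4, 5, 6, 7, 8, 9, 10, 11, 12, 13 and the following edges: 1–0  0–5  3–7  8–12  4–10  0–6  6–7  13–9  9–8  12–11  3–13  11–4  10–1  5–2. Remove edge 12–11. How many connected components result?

1

12 and 11 are still connected via 12-8-9-13-3-7-6-0-1-10-4-11, so the component count stays at 1.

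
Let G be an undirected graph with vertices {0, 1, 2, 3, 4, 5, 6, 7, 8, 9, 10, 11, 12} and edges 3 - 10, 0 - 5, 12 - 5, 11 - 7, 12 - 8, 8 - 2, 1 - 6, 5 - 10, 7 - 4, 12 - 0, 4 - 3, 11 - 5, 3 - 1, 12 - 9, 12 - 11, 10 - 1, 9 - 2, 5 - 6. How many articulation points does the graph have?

Removing 12 increases the component count from 1 to 2, so 12 is a cut vertex.
By contrast removing 10 leaves 1 component; it is not a cut vertex. No other vertex is a cut vertex either.

1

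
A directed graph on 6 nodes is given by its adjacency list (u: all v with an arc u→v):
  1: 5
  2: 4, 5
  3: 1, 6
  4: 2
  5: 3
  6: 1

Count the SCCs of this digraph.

2

{1, 3, 5, 6} are all mutually reachable — one SCC of size 4.
{2, 4} are all mutually reachable — one SCC of size 2.
That gives 2 strongly connected components.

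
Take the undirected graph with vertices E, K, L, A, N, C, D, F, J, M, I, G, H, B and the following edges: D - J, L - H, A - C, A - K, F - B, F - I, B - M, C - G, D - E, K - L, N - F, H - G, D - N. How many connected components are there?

Starting from A we can reach A, C, G, H, K, L. That is one component of size 6.
Starting from B we can reach B, D, E, F, I, J, M, N. That is one component of size 8.
Total: 2 components.

2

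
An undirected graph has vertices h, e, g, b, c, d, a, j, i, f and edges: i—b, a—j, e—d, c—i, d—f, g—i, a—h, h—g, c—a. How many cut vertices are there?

3

Removing a increases the component count from 2 to 3, so a is a cut vertex.
Removing d increases the component count from 2 to 3, so d is a cut vertex.
Removing i increases the component count from 2 to 3, so i is a cut vertex.
By contrast removing j leaves 2 components; it is not a cut vertex. No other vertex is a cut vertex either.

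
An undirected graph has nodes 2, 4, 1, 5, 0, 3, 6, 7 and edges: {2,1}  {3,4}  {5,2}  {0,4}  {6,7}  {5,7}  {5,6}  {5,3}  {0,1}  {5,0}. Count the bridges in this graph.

0

The edges on the cycle 5-6-7-5 are not bridges since each lies on that cycle.
Every edge lies on some cycle, so there are no bridges.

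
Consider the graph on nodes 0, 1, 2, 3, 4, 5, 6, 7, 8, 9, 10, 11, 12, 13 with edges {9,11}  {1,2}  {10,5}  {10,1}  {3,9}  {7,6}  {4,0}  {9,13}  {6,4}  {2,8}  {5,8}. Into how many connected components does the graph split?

4

12 is isolated — a component by itself.
Starting from 0 we can reach 0, 4, 6, 7. That is one component of size 4.
Starting from 3 we can reach 3, 9, 11, 13. That is one component of size 4.
Starting from 1 we can reach 1, 2, 5, 8, 10. That is one component of size 5.
Total: 4 components.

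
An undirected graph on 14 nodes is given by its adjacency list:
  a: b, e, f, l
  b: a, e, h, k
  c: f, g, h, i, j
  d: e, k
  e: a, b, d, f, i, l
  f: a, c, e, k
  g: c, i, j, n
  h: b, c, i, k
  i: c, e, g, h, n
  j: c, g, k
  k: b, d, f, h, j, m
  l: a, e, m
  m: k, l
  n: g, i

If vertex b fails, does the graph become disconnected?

Deleting b leaves 1 component (was 1) (its neighbors a, e, h, k remain connected to each other), so b is not a cut vertex.

No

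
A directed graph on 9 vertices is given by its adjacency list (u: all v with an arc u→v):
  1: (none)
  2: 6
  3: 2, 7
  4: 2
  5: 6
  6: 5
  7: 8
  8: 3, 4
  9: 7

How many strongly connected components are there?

{3, 7, 8} are all mutually reachable — one SCC of size 3.
{5, 6} are all mutually reachable — one SCC of size 2.
{4} is an SCC by itself.
{2} is an SCC by itself.
{1} is an SCC by itself.
(and 1 more singleton SCC)
That gives 6 strongly connected components.

6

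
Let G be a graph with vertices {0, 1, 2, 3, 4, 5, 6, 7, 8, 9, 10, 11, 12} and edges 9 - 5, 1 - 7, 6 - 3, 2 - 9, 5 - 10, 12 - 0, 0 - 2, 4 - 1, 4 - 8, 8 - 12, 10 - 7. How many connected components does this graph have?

3

11 is isolated — a component by itself.
Starting from 3 we can reach 3, 6. That is one component of size 2.
Starting from 0 we can reach 0, 1, 2, 4, 5, 7, 8, 9, 10, 12. That is one component of size 10.
Total: 3 components.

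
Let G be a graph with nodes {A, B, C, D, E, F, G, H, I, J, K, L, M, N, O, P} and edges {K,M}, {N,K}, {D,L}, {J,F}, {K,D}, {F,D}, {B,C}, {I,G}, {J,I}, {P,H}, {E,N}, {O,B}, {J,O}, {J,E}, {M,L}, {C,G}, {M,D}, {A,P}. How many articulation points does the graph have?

2

Removing J increases the component count from 2 to 3, so J is a cut vertex.
Removing P increases the component count from 2 to 3, so P is a cut vertex.
By contrast removing F leaves 2 components; it is not a cut vertex. No other vertex is a cut vertex either.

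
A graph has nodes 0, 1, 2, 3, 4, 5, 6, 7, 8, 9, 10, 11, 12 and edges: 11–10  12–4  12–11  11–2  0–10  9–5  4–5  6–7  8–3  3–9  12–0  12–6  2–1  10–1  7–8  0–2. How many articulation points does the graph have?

1

Removing 12 increases the component count from 1 to 2, so 12 is a cut vertex.
By contrast removing 10 leaves 1 component; it is not a cut vertex. No other vertex is a cut vertex either.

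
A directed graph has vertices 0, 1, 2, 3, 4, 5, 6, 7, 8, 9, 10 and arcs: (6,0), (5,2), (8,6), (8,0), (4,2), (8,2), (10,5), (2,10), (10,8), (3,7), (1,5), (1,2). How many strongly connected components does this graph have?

{2, 5, 8, 10} are all mutually reachable — one SCC of size 4.
{1} is an SCC by itself.
{3} is an SCC by itself.
{7} is an SCC by itself.
{0} is an SCC by itself.
(and 3 more singleton SCCs)
That gives 8 strongly connected components.

8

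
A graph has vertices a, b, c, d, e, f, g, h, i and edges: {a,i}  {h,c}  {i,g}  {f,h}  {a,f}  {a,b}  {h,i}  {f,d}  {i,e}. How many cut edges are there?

The edges on the cycle a-f-h-i-a are not bridges since each lies on that cycle.
But removing c - h disconnects c from h; removing f - d disconnects f from d; removing a - b disconnects a from b; removing i - e disconnects i from e — these are bridges.
In total 5 edges are bridges.

5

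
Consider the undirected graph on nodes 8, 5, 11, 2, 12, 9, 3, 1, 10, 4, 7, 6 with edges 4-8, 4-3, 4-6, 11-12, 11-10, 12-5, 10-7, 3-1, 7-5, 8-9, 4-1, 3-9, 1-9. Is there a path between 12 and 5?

Yes

From 12 we can reach 5, 7, 10, 11, 12, which includes 5.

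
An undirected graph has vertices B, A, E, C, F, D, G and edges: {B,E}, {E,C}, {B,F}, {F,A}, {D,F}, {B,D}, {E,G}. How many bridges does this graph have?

The edges on the cycle B-D-F-B are not bridges since each lies on that cycle.
But removing C—E disconnects C from E; removing F—A disconnects F from A; removing E—G disconnects E from G; removing B—E disconnects B from E — these are bridges.
That makes 4 bridges.

4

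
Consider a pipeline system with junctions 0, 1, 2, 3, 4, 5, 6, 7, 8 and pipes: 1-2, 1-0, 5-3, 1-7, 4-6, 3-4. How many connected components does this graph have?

8 is isolated — a component by itself.
Starting from 3 we can reach 3, 4, 5, 6. That is one component of size 4.
Starting from 0 we can reach 0, 1, 2, 7. That is one component of size 4.
Total: 3 components.

3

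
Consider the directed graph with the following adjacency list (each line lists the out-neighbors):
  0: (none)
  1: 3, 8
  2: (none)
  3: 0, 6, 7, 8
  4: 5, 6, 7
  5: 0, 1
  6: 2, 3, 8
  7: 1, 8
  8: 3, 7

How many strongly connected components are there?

{1, 3, 6, 7, 8} are all mutually reachable — one SCC of size 5.
{2} is an SCC by itself.
{0} is an SCC by itself.
{5} is an SCC by itself.
{4} is an SCC by itself.
That gives 5 strongly connected components.

5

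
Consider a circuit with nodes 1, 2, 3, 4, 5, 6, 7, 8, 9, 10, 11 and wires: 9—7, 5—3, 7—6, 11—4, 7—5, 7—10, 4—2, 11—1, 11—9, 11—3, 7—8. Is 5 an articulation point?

No

Deleting 5 leaves 1 component (was 1) (its neighbors 3, 7 remain connected to each other), so 5 is not a cut vertex.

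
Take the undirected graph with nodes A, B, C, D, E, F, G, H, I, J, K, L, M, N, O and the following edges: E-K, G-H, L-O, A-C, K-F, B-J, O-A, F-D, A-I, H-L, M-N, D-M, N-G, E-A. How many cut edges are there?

The edges on the cycle E-K-F-D-M-N-G-H-L-O-A-E are not bridges since each lies on that cycle.
But removing B-J disconnects B from J; removing A-C disconnects A from C; removing A-I disconnects A from I — these are bridges.
That makes 3 bridges.

3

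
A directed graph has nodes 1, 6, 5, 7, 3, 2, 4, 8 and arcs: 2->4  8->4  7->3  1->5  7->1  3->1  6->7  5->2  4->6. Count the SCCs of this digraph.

2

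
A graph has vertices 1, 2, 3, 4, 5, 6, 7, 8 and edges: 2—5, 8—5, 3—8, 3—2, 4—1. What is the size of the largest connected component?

7 is isolated — a component by itself.
6 is isolated — a component by itself.
Starting from 1 we can reach 1, 4. That is one component of size 2.
Starting from 2 we can reach 2, 3, 5, 8. That is one component of size 4.
The largest has 4 vertices.

4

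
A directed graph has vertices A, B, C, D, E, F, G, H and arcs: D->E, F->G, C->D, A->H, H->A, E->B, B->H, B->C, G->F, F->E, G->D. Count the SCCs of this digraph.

3

{B, C, D, E} are all mutually reachable — one SCC of size 4.
{A, H} are all mutually reachable — one SCC of size 2.
{F, G} are all mutually reachable — one SCC of size 2.
That gives 3 strongly connected components.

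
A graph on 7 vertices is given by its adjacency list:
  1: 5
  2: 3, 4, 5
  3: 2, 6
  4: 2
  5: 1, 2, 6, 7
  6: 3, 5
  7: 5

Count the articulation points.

2

Removing 2 increases the component count from 1 to 2, so 2 is a cut vertex.
Removing 5 increases the component count from 1 to 3, so 5 is a cut vertex.
By contrast removing 4 leaves 1 component; it is not a cut vertex. No other vertex is a cut vertex either.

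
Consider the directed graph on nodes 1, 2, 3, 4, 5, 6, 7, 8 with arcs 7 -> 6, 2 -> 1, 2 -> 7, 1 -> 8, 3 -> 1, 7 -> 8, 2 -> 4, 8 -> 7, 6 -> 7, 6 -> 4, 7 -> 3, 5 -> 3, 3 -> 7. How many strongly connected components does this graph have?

4

{1, 3, 6, 7, 8} are all mutually reachable — one SCC of size 5.
{5} is an SCC by itself.
{2} is an SCC by itself.
{4} is an SCC by itself.
That gives 4 strongly connected components.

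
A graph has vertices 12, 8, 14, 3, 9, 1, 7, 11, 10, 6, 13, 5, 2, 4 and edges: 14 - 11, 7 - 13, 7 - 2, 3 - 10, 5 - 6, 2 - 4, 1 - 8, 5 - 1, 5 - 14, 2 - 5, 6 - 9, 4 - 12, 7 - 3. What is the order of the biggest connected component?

14

Starting from 1 we can reach 1, 2, 3, 4, 5, 6, 7, 8, 9, 10, 11, 12, 13, 14. That is one component of size 14.
The largest has 14 vertices.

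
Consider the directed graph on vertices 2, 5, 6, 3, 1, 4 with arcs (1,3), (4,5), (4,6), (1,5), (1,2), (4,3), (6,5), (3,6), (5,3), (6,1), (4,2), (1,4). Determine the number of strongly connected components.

2

{1, 3, 4, 5, 6} are all mutually reachable — one SCC of size 5.
{2} is an SCC by itself.
That gives 2 strongly connected components.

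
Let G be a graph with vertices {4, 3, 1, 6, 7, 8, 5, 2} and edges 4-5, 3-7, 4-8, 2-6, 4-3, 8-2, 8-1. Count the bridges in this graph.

7

removing 2-6 disconnects 2 from 6; removing 7-3 disconnects 7 from 3; removing 1-8 disconnects 1 from 8; removing 4-8 disconnects 4 from 8 — these are bridges.
In total 7 edges are bridges.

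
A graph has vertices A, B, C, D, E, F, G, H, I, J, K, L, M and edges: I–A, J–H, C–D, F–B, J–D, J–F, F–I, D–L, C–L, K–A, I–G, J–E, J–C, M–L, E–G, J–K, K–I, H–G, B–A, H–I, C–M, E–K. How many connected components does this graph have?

Starting from A we can reach A, B, C, D, E, F, G, H, I, J, K, L, M. That is one component of size 13.
Total: 1 component.

1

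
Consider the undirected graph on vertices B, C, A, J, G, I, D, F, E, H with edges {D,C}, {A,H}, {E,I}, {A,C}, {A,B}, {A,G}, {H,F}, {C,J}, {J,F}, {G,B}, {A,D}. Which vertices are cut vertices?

A

Removing A increases the component count from 2 to 3, so A is a cut vertex.
By contrast removing J leaves 2 components; it is not a cut vertex. No other vertex is a cut vertex either.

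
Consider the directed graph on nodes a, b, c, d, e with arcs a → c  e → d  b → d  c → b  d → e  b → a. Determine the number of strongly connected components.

2

{a, b, c} are all mutually reachable — one SCC of size 3.
{d, e} are all mutually reachable — one SCC of size 2.
That gives 2 strongly connected components.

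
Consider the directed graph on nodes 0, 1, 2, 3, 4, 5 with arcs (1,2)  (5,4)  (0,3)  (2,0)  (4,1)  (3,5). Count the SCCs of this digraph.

1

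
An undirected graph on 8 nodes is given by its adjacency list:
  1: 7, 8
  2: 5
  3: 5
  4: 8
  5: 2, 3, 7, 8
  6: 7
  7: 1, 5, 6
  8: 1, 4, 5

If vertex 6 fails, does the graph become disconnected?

Deleting 6 leaves 1 component (was 1), so 6 is not a cut vertex.

No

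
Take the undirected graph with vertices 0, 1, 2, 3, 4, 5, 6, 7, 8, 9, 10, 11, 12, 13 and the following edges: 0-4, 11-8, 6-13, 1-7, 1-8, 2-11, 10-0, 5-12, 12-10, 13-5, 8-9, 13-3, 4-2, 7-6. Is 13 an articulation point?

Yes

Deleting 13 raises the number of components from 1 to 2, so 13 is a cut vertex.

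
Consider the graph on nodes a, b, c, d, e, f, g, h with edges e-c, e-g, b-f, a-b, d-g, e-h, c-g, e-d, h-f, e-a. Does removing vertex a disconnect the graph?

Deleting a leaves 1 component (was 1) (its neighbors b, e remain connected to each other), so a is not a cut vertex.

No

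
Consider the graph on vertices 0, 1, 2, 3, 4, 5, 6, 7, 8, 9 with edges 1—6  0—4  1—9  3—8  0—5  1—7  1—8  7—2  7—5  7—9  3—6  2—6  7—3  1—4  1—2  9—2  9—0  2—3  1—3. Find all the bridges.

The edges on the cycle 1-7-9-0-4-1 are not bridges since each lies on that cycle.
Every edge lies on some cycle, so there are no bridges.

none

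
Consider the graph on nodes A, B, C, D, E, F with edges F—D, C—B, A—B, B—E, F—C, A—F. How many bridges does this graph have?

The edges on the cycle A-F-C-B-A are not bridges since each lies on that cycle.
But removing F—D disconnects F from D; removing B—E disconnects B from E — these are bridges.
That makes 2 bridges.

2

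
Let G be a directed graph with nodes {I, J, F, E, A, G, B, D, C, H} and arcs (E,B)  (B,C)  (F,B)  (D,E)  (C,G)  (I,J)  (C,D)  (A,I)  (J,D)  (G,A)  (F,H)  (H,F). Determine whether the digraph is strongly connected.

No

There is no directed path from C to H, so the graph is not strongly connected.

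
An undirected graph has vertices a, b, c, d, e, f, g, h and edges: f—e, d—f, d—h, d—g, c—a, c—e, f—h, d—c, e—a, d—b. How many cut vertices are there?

Removing d increases the component count from 1 to 3, so d is a cut vertex.
By contrast removing h leaves 1 component; it is not a cut vertex. No other vertex is a cut vertex either.

1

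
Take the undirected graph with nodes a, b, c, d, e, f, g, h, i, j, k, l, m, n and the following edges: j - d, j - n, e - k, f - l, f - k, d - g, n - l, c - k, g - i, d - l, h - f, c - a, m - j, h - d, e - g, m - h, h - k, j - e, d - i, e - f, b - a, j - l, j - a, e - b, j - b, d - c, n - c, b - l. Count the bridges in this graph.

0

The edges on the cycle m-h-f-e-j-m are not bridges since each lies on that cycle.
Every edge lies on some cycle, so there are no bridges.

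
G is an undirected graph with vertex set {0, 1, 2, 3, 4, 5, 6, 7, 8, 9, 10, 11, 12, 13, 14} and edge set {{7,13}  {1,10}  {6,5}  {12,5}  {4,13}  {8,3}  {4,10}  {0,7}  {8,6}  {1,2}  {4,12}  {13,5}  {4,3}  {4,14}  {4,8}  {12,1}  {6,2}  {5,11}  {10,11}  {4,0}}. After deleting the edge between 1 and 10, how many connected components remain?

1 and 10 are still connected via 1-12-4-10, so the component count stays at 2.

2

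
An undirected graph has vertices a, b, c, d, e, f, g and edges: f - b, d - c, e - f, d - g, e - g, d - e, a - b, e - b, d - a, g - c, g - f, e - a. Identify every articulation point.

none

Removing b, for instance, still leaves 1 component. No single vertex removal increases the component count — the graph has no articulation points.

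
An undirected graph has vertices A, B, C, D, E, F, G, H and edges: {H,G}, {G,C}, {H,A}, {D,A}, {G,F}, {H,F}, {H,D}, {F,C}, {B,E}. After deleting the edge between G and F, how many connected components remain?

2

G and F are still connected via G-H-F, so the component count stays at 2.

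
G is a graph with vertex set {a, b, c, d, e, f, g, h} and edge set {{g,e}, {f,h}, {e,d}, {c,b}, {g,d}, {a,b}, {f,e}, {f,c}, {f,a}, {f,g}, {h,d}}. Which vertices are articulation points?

f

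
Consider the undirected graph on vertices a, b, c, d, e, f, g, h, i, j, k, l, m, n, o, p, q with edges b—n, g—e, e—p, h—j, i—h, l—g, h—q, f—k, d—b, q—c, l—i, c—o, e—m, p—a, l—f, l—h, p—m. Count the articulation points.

9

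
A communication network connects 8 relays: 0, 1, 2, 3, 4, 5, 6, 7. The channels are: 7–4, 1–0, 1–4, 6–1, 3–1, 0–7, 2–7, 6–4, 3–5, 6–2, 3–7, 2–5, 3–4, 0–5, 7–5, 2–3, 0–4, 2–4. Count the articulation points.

Removing 3, for instance, still leaves 1 component. No single vertex removal increases the component count — the graph has no articulation points.

0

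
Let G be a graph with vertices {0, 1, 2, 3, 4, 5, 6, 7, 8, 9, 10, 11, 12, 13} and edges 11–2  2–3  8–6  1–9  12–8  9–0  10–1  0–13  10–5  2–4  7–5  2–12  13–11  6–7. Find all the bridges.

The edges on the cycle 10-1-9-0-13-11-2-12-8-6-7-5-10 are not bridges since each lies on that cycle.
But removing 4–2 disconnects 4 from 2; removing 3–2 disconnects 3 from 2 — these are bridges.

2-3, 2-4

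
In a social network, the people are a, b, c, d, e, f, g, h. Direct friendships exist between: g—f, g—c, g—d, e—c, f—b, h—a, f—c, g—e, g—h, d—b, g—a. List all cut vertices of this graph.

Removing g increases the component count from 1 to 2, so g is a cut vertex.
By contrast removing c leaves 1 component; it is not a cut vertex. No other vertex is a cut vertex either.

g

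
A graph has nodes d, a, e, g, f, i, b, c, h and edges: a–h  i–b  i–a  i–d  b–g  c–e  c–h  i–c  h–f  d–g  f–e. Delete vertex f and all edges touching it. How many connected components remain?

1

With f gone, the remaining components are: {a, b, c, d, e, g, h, i}.
That is 1 component.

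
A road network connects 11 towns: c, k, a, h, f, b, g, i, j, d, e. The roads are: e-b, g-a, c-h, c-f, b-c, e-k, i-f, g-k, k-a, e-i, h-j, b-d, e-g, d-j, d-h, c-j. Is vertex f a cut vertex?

No

Deleting f leaves 1 component (was 1) (its neighbors c, i remain connected to each other), so f is not a cut vertex.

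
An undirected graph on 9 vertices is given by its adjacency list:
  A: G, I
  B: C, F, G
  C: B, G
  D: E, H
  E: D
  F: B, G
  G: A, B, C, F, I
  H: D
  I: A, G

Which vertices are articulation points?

Removing D increases the component count from 2 to 3, so D is a cut vertex.
Removing G increases the component count from 2 to 3, so G is a cut vertex.
By contrast removing B leaves 2 components; it is not a cut vertex. No other vertex is a cut vertex either.

D, G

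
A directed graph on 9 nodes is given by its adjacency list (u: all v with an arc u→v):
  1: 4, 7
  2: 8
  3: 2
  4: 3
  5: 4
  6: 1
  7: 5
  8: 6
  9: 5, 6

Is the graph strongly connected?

No

There is no directed path from 7 to 9, so the graph is not strongly connected.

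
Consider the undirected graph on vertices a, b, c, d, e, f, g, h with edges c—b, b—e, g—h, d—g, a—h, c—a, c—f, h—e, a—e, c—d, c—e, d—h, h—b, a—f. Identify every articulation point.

none

Removing g, for instance, still leaves 1 component. No single vertex removal increases the component count — the graph has no articulation points.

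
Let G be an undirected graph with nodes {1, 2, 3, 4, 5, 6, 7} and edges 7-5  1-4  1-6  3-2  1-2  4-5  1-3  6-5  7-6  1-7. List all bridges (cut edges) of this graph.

The edges on the cycle 1-3-2-1 are not bridges since each lies on that cycle.
Every edge lies on some cycle, so there are no bridges.

none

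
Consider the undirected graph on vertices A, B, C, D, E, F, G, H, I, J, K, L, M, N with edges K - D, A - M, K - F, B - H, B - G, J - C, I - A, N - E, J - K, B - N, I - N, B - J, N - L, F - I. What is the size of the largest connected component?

Starting from A we can reach A, B, C, D, E, F, G, H, I, J, K, L, M, N. That is one component of size 14.
The largest has 14 vertices.

14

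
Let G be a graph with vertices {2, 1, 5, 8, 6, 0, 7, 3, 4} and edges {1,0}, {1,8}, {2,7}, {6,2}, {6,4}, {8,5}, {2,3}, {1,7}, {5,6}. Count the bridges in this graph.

The edges on the cycle 1-8-5-6-2-7-1 are not bridges since each lies on that cycle.
But removing 6—4 disconnects 6 from 4; removing 1—0 disconnects 1 from 0; removing 2—3 disconnects 2 from 3 — these are bridges.
That makes 3 bridges.

3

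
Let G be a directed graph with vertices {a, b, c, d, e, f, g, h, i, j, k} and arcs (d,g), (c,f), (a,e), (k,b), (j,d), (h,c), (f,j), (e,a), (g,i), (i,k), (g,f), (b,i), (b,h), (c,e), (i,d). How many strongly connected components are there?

2

{b, c, d, f, g, h, i, j, k} are all mutually reachable — one SCC of size 9.
{a, e} are all mutually reachable — one SCC of size 2.
That gives 2 strongly connected components.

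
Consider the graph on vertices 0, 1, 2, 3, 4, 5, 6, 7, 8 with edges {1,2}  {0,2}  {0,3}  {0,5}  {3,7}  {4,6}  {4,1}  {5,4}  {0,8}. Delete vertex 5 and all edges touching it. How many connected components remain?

1

With 5 gone, the remaining components are: {0, 1, 2, 3, 4, 6, 7, 8}.
That is 1 component.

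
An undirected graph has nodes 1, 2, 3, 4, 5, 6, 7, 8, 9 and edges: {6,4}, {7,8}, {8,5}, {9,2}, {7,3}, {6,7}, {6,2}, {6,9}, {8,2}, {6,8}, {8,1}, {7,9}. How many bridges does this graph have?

The edges on the cycle 6-7-9-2-6 are not bridges since each lies on that cycle.
But removing 8 - 1 disconnects 8 from 1; removing 7 - 3 disconnects 7 from 3; removing 8 - 5 disconnects 8 from 5; removing 4 - 6 disconnects 4 from 6 — these are bridges.
That makes 4 bridges.

4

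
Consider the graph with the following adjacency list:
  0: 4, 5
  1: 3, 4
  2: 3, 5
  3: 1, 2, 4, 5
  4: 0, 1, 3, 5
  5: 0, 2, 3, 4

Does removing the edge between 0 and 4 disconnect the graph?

No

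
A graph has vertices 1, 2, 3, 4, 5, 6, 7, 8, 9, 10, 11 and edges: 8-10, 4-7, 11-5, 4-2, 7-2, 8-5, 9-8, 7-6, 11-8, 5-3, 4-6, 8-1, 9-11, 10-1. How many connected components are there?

2

Starting from 2 we can reach 2, 4, 6, 7. That is one component of size 4.
Starting from 1 we can reach 1, 3, 5, 8, 9, 10, 11. That is one component of size 7.
Total: 2 components.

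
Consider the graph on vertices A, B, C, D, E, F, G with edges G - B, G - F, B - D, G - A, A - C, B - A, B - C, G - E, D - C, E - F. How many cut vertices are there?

1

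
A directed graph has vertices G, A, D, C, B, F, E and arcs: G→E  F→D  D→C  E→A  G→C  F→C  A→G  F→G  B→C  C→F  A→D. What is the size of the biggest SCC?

6

{A, C, D, E, F, G} are all mutually reachable — one SCC of size 6.
{B} is an SCC by itself.
The largest has 6 vertices.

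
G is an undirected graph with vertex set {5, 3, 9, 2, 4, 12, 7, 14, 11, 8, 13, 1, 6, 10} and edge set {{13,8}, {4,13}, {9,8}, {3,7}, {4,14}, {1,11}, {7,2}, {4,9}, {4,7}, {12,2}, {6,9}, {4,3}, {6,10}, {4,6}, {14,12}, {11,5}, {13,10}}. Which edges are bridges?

The edges on the cycle 4-6-10-13-4 are not bridges since each lies on that cycle.
But removing 11–5 disconnects 11 from 5; removing 1–11 disconnects 1 from 11 — these are bridges.

1-11, 11-5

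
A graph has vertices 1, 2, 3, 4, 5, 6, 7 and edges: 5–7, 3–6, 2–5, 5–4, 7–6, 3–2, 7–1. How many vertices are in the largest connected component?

Starting from 1 we can reach 1, 2, 3, 4, 5, 6, 7. That is one component of size 7.
The largest has 7 vertices.

7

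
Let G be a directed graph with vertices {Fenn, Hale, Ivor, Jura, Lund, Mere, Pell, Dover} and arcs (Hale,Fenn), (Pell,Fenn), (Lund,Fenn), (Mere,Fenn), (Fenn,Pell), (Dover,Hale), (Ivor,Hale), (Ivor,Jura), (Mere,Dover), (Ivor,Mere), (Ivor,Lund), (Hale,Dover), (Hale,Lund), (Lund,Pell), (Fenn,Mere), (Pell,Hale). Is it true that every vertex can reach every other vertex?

There is no directed path from Jura to Mere, so the graph is not strongly connected.

No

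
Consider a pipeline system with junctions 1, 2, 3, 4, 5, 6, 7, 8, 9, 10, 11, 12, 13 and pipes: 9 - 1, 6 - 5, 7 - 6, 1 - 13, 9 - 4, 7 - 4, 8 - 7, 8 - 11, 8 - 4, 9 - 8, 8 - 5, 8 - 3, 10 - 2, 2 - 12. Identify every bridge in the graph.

1-13, 1-9, 10-2, 11-8, 12-2, 3-8

The edges on the cycle 8-7-6-5-8 are not bridges since each lies on that cycle.
But removing 2 - 12 disconnects 2 from 12; removing 11 - 8 disconnects 11 from 8; removing 3 - 8 disconnects 3 from 8; removing 9 - 1 disconnects 9 from 1 — these are bridges.
In total 6 edges are bridges.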